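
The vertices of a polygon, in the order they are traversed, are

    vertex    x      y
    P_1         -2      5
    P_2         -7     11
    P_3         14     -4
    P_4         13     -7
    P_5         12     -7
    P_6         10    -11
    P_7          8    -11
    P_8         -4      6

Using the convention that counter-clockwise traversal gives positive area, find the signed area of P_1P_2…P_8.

Apply Gauss's area formula: 2A = Σ (x_i·y_{i+1} − x_{i+1}·y_i), indices taken mod 8.
P_1→P_2: (-2)(11) − (-7)(5) = 13
P_2→P_3: (-7)(-4) − (14)(11) = -126
P_3→P_4: (14)(-7) − (13)(-4) = -46
P_4→P_5: (13)(-7) − (12)(-7) = -7
P_5→P_6: (12)(-11) − (10)(-7) = -62
P_6→P_7: (10)(-11) − (8)(-11) = -22
P_7→P_8: (8)(6) − (-4)(-11) = 4
P_8→P_1: (-4)(5) − (-2)(6) = -8
Σ = -254
Signed area = Σ/2 = -127 (negative ⇒ clockwise traversal).

-127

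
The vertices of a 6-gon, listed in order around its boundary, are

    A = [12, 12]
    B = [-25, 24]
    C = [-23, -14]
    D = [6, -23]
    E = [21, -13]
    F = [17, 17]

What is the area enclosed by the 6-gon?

1543

Apply Gauss's area formula: 2A = Σ (x_i·y_{i+1} − x_{i+1}·y_i), indices taken mod 6.
Σ = (588) + (902) + (613) + (405) + (578) + (0) = 3086
Area = |Σ|/2 = 1543.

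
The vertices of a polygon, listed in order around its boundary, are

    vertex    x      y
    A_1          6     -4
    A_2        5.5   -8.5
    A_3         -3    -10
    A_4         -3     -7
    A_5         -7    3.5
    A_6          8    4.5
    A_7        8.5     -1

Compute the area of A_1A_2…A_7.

Σ = (-29) + (-80.5) + (-9) + (-59.5) + (-59.5) + (-46.25) + (-28) = -311.75
Area = |Σ|/2 = 155.875.

155.875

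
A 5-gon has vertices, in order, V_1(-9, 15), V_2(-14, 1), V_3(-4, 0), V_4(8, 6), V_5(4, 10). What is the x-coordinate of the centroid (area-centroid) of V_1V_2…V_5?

-541/129

Apply Gauss's area formula. First the cross-terms c_i = x_i·y_{i+1} − x_{i+1}·y_i:
  201, 4, -24, 56, 150  ⇒  2A = 387, A = 193.5.
Then Σ (x_i + x_{i+1})·c_i = -4869, so x̄ = -4869 / (6·193.5) = -541/129.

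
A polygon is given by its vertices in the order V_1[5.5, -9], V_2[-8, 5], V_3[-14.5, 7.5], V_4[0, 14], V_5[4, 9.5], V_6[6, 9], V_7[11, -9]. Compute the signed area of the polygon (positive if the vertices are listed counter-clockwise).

-257.25

Apply the shoelace formula: 2A = Σ (x_i·y_{i+1} − x_{i+1}·y_i), indices taken mod 7.
V_1→V_2: (5.5)(5) − (-8)(-9) = -44.5
V_2→V_3: (-8)(7.5) − (-14.5)(5) = 12.5
V_3→V_4: (-14.5)(14) − (0)(7.5) = -203
V_4→V_5: (0)(9.5) − (4)(14) = -56
V_5→V_6: (4)(9) − (6)(9.5) = -21
V_6→V_7: (6)(-9) − (11)(9) = -153
V_7→V_1: (11)(-9) − (5.5)(-9) = -49.5
Σ = -514.5
Signed area = Σ/2 = -257.25 (negative ⇒ clockwise traversal).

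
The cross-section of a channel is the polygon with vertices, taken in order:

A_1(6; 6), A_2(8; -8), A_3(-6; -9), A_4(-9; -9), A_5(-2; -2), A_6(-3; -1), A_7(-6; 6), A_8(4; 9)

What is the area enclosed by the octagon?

Σ = (-96) + (-120) + (-27) + (0) + (-4) + (-24) + (-78) + (-30) = -379
Area = |Σ|/2 = 189.5.

189.5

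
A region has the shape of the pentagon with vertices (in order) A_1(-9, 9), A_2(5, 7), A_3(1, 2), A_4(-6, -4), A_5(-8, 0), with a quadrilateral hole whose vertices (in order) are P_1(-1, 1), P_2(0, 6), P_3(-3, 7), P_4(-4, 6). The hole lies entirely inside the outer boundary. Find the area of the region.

Outer boundary:
Apply the surveyor's formula: 2A = Σ (x_i·y_{i+1} − x_{i+1}·y_i), indices taken mod 5.
A_1→A_2: (-9)(7) − (5)(9) = -108
A_2→A_3: (5)(2) − (1)(7) = 3
A_3→A_4: (1)(-4) − (-6)(2) = 8
A_4→A_5: (-6)(0) − (-8)(-4) = -32
A_5→A_1: (-8)(9) − (-9)(0) = -72
Σ = -201
Area = |Σ|/2 = 100.5.
Hole:
Apply the shoelace (surveyor's) formula: 2A = Σ (x_i·y_{i+1} − x_{i+1}·y_i), indices taken mod 4.
Σ = (-6) + (18) + (10) + (2) = 24
Area = |Σ|/2 = 12.
Net area = 100.5 − 12 = 88.5.

88.5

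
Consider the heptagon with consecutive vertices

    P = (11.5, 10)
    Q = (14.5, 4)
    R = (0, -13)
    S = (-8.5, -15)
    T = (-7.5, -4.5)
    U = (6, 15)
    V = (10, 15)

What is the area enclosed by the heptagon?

Cross-terms: -99, -188.5, -110.5, -74.25, -85.5, -60, -72.5  ⇒  Σ = -690.25
Area = |Σ|/2 = 345.125.

345.125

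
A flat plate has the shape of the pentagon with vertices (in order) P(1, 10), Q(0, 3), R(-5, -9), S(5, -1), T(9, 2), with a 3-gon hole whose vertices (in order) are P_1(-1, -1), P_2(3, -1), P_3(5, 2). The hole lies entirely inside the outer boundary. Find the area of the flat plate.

Outer boundary:
Apply the surveyor's formula: 2A = Σ (x_i·y_{i+1} − x_{i+1}·y_i), indices taken mod 5.
Cross-terms: 3, 15, 50, 19, 88  ⇒  Σ = 175
Area = |Σ|/2 = 87.5.
Hole:
P_1→P_2: (-1)(-1) − (3)(-1) = 4
P_2→P_3: (3)(2) − (5)(-1) = 11
P_3→P_1: (5)(-1) − (-1)(2) = -3
Σ = 12
Area = |Σ|/2 = 6.
Net area = 87.5 − 6 = 81.5.

81.5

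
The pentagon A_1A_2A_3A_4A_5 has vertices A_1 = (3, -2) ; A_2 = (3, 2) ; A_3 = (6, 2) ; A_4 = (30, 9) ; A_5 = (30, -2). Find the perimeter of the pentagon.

|A_1A_2| = √((0)² + (4)²) = √16 = 4
|A_2A_3| = √((3)² + (0)²) = √9 = 3
|A_3A_4| = √((24)² + (7)²) = √625 = 25
|A_4A_5| = √((0)² + (-11)²) = √121 = 11
|A_5A_1| = √((-27)² + (0)²) = √729 = 27
Perimeter = 4 + 3 + 25 + 11 + 27 = 70.

70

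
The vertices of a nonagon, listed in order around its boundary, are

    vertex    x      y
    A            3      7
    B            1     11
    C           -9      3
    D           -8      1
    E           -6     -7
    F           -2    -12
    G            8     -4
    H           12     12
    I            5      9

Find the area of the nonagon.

A→B: (3)(11) − (1)(7) = 26
B→C: (1)(3) − (-9)(11) = 102
C→D: (-9)(1) − (-8)(3) = 15
D→E: (-8)(-7) − (-6)(1) = 62
E→F: (-6)(-12) − (-2)(-7) = 58
F→G: (-2)(-4) − (8)(-12) = 104
G→H: (8)(12) − (12)(-4) = 144
H→I: (12)(9) − (5)(12) = 48
I→A: (5)(7) − (3)(9) = 8
Σ = 567
Area = |Σ|/2 = 283.5.

283.5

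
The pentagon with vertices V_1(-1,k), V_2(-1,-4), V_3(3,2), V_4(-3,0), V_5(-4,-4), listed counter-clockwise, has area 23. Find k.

Write out the shoelace sum; only the two edges meeting at V_1 involve k:
2·Area = [((-4)·k − (-1)·(-4)) + ((-1)·(-4) − (-1)·k)] + 28
       = -3·k + 28 = 46
⇒ k = -6.

-6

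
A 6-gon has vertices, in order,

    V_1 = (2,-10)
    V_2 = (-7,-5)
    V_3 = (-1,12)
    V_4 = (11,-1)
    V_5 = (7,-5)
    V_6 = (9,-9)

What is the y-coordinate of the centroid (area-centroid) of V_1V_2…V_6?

Apply the shoelace (surveyor's) formula. First the cross-terms c_i = x_i·y_{i+1} − x_{i+1}·y_i:
  -80, -89, -131, -48, -18, -72  ⇒  2A = -438, A = -219.
Then Σ (y_i + y_{i+1})·c_i = 1044, so ȳ = 1044 / (6·(-219)) = -58/73.

-58/73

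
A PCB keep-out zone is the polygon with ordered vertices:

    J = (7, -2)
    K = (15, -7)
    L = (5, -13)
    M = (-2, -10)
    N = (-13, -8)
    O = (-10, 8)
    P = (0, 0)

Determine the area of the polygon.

Apply the shoelace formula: 2A = Σ (x_i·y_{i+1} − x_{i+1}·y_i), indices taken mod 7.
Σ = (-19) + (-160) + (-76) + (-114) + (-184) + (0) + (0) = -553
Area = |Σ|/2 = 276.5.

276.5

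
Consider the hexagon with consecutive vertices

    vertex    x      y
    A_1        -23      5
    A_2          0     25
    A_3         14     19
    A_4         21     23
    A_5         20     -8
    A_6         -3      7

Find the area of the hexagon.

684

Σ = (-575) + (-350) + (-77) + (-628) + (116) + (146) = -1368
Area = |Σ|/2 = 684.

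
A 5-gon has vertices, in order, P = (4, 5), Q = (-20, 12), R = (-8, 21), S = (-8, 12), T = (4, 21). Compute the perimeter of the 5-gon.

|PQ| = √((-24)² + (7)²) = √625 = 25
|QR| = √((12)² + (9)²) = √225 = 15
|RS| = √((0)² + (-9)²) = √81 = 9
|ST| = √((12)² + (9)²) = √225 = 15
|TP| = √((0)² + (-16)²) = √256 = 16
Perimeter = 25 + 15 + 9 + 15 + 16 = 80.

80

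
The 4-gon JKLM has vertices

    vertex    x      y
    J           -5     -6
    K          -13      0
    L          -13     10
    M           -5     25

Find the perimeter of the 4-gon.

68

|JK| = √((-8)² + (6)²) = √100 = 10
|KL| = √((0)² + (10)²) = √100 = 10
|LM| = √((8)² + (15)²) = √289 = 17
|MJ| = √((0)² + (-31)²) = √961 = 31
Perimeter = 10 + 10 + 17 + 31 = 68.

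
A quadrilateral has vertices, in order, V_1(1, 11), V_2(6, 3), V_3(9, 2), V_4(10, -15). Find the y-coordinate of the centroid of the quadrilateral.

Apply Gauss's area formula. First the cross-terms c_i = x_i·y_{i+1} − x_{i+1}·y_i:
  -63, -15, -155, 125  ⇒  2A = -108, A = -54.
Then Σ (y_i + y_{i+1})·c_i = 558, so ȳ = 558 / (6·(-54)) = -31/18.

-31/18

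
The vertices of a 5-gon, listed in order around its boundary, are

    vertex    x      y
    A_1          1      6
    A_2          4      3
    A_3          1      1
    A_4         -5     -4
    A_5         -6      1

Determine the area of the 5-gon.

42.5

Apply the shoelace formula: 2A = Σ (x_i·y_{i+1} − x_{i+1}·y_i), indices taken mod 5.
A_1→A_2: (1)(3) − (4)(6) = -21
A_2→A_3: (4)(1) − (1)(3) = 1
A_3→A_4: (1)(-4) − (-5)(1) = 1
A_4→A_5: (-5)(1) − (-6)(-4) = -29
A_5→A_1: (-6)(6) − (1)(1) = -37
Σ = -85
Area = |Σ|/2 = 42.5.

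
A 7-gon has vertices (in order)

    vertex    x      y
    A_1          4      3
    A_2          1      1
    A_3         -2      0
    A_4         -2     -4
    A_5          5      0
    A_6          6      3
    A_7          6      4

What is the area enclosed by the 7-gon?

Apply Gauss's area formula: 2A = Σ (x_i·y_{i+1} − x_{i+1}·y_i), indices taken mod 7.
A_1→A_2: (4)(1) − (1)(3) = 1
A_2→A_3: (1)(0) − (-2)(1) = 2
A_3→A_4: (-2)(-4) − (-2)(0) = 8
A_4→A_5: (-2)(0) − (5)(-4) = 20
A_5→A_6: (5)(3) − (6)(0) = 15
A_6→A_7: (6)(4) − (6)(3) = 6
A_7→A_1: (6)(3) − (4)(4) = 2
Σ = 54
Area = |Σ|/2 = 27.

27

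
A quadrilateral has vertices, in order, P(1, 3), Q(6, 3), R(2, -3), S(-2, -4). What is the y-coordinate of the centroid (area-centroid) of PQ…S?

-2/33

Apply the shoelace (surveyor's) formula. First the cross-terms c_i = x_i·y_{i+1} − x_{i+1}·y_i:
  -15, -24, -14, -2  ⇒  2A = -55, A = -27.5.
Then Σ (y_i + y_{i+1})·c_i = 10, so ȳ = 10 / (6·(-27.5)) = -2/33.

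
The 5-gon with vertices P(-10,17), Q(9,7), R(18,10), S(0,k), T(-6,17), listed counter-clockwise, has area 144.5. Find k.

The doubled signed area Σ (x_i y_{i+1} − x_{i+1} y_i) is linear in k.
With k=0 it equals -191; the coefficient of k is 24 (from the two edges through S).
So 24·k + -191 = 2·144.5 = 289 ⇒ k = 20.

20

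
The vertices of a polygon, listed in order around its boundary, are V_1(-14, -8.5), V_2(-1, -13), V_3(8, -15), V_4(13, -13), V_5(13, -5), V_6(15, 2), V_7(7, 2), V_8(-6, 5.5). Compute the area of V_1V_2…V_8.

Σ = (173.5) + (119) + (91) + (104) + (101) + (16) + (50.5) + (128) = 783
Area = |Σ|/2 = 391.5.

391.5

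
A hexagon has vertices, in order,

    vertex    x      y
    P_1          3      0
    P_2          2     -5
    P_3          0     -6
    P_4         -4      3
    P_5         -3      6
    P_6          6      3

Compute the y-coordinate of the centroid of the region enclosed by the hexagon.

0.8

Apply the shoelace formula. First the cross-terms c_i = x_i·y_{i+1} − x_{i+1}·y_i:
  -15, -12, -24, -15, -45, -9  ⇒  2A = -120, A = -60.
Then Σ (y_i + y_{i+1})·c_i = -288, so ȳ = -288 / (6·(-60)) = 0.8.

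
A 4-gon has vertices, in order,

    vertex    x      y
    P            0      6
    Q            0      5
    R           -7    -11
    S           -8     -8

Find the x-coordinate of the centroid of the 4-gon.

-619/135

Apply Gauss's area formula. First the cross-terms c_i = x_i·y_{i+1} − x_{i+1}·y_i:
  0, 35, -32, -48  ⇒  2A = -45, A = -22.5.
Then Σ (x_i + x_{i+1})·c_i = 619, so x̄ = 619 / (6·(-22.5)) = -619/135.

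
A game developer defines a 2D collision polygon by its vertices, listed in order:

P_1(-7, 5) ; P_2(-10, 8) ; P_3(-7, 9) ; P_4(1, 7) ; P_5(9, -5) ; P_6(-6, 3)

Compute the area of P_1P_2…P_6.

89

Σ = (-6) + (-34) + (-58) + (-68) + (-3) + (-9) = -178
Area = |Σ|/2 = 89.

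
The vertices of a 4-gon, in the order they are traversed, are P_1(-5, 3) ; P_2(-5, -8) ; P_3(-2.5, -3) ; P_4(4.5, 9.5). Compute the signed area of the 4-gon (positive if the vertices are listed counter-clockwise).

Σ = (55) + (-5) + (-10.25) + (61) = 100.75
Signed area = Σ/2 = 50.375 (positive ⇒ counter-clockwise traversal).

50.375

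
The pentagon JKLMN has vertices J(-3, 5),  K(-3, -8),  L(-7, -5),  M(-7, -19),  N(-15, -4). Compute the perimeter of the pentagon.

|JK| = √((0)² + (-13)²) = √169 = 13
|KL| = √((-4)² + (3)²) = √25 = 5
|LM| = √((0)² + (-14)²) = √196 = 14
|MN| = √((-8)² + (15)²) = √289 = 17
|NJ| = √((12)² + (9)²) = √225 = 15
Perimeter = 13 + 5 + 14 + 17 + 15 = 64.

64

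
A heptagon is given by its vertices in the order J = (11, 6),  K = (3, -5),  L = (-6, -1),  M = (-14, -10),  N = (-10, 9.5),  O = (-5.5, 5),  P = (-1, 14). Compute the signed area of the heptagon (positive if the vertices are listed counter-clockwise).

Apply the surveyor's formula: 2A = Σ (x_i·y_{i+1} − x_{i+1}·y_i), indices taken mod 7.
Cross-terms: -73, -33, 46, -233, 2.25, -72, -160  ⇒  Σ = -522.75
Signed area = Σ/2 = -261.375 (negative ⇒ clockwise traversal).

-261.375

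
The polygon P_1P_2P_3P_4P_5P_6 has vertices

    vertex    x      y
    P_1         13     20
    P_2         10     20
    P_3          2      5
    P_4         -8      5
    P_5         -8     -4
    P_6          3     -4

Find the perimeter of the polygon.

|P_1P_2| = √((-3)² + (0)²) = √9 = 3
|P_2P_3| = √((-8)² + (-15)²) = √289 = 17
|P_3P_4| = √((-10)² + (0)²) = √100 = 10
|P_4P_5| = √((0)² + (-9)²) = √81 = 9
|P_5P_6| = √((11)² + (0)²) = √121 = 11
|P_6P_1| = √((10)² + (24)²) = √676 = 26
Perimeter = 3 + 17 + 10 + 9 + 11 + 26 = 76.

76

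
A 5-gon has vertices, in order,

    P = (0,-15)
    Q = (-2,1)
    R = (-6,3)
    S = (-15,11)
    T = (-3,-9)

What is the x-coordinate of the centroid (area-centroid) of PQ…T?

-443/81

Apply Gauss's area formula. First the cross-terms c_i = x_i·y_{i+1} − x_{i+1}·y_i:
  -30, 0, -21, 168, 45  ⇒  2A = 162, A = 81.
Then Σ (x_i + x_{i+1})·c_i = -2658, so x̄ = -2658 / (6·81) = -443/81.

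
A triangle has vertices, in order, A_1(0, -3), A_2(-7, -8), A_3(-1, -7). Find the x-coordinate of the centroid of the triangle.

Apply the shoelace formula. First the cross-terms c_i = x_i·y_{i+1} − x_{i+1}·y_i:
  -21, 41, 3  ⇒  2A = 23, A = 11.5.
Then Σ (x_i + x_{i+1})·c_i = -184, so x̄ = -184 / (6·11.5) = -8/3.

-8/3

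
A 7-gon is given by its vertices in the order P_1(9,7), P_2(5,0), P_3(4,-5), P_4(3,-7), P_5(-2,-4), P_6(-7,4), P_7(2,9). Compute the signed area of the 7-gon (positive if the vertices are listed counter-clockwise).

Apply Gauss's area formula: 2A = Σ (x_i·y_{i+1} − x_{i+1}·y_i), indices taken mod 7.
Σ = (-35) + (-25) + (-13) + (-26) + (-36) + (-71) + (-67) = -273
Signed area = Σ/2 = -136.5 (negative ⇒ clockwise traversal).

-136.5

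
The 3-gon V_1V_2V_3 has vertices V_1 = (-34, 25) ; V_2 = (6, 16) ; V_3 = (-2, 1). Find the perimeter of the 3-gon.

|V_1V_2| = √((40)² + (-9)²) = √1681 = 41
|V_2V_3| = √((-8)² + (-15)²) = √289 = 17
|V_3V_1| = √((-32)² + (24)²) = √1600 = 40
Perimeter = 41 + 17 + 40 = 98.

98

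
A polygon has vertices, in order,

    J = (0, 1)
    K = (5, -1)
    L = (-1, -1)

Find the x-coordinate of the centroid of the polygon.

Apply the shoelace formula. First the cross-terms c_i = x_i·y_{i+1} − x_{i+1}·y_i:
  -5, -6, -1  ⇒  2A = -12, A = -6.
Then Σ (x_i + x_{i+1})·c_i = -48, so x̄ = -48 / (6·(-6)) = 4/3.

4/3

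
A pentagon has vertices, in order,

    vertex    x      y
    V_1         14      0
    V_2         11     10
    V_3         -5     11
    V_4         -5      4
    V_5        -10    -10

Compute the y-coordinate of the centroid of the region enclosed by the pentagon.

Apply the shoelace formula. First the cross-terms c_i = x_i·y_{i+1} − x_{i+1}·y_i:
  140, 171, 35, 90, 140  ⇒  2A = 576, A = 288.
Then Σ (y_i + y_{i+1})·c_i = 3576, so ȳ = 3576 / (6·288) = 149/72.

149/72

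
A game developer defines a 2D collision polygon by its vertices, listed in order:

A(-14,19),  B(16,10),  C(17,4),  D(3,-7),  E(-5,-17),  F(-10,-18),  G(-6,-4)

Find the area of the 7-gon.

Apply Gauss's area formula: 2A = Σ (x_i·y_{i+1} − x_{i+1}·y_i), indices taken mod 7.
A→B: (-14)(10) − (16)(19) = -444
B→C: (16)(4) − (17)(10) = -106
C→D: (17)(-7) − (3)(4) = -131
D→E: (3)(-17) − (-5)(-7) = -86
E→F: (-5)(-18) − (-10)(-17) = -80
F→G: (-10)(-4) − (-6)(-18) = -68
G→A: (-6)(19) − (-14)(-4) = -170
Σ = -1085
Area = |Σ|/2 = 542.5.

542.5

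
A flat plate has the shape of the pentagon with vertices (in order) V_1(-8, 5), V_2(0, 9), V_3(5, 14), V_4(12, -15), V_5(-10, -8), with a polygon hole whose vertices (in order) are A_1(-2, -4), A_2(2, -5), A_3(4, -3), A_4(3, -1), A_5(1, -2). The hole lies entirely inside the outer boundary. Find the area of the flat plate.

Outer boundary:
Σ = (-72) + (-45) + (-243) + (-246) + (-114) = -720
Area = |Σ|/2 = 360.
Hole:
Apply the shoelace formula: 2A = Σ (x_i·y_{i+1} − x_{i+1}·y_i), indices taken mod 5.
Σ = (18) + (14) + (5) + (-5) + (-8) = 24
Area = |Σ|/2 = 12.
Net area = 360 − 12 = 348.

348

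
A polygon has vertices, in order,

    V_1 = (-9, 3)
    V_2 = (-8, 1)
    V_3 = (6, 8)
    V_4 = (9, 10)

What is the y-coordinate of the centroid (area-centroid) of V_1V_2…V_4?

Apply the shoelace formula. First the cross-terms c_i = x_i·y_{i+1} − x_{i+1}·y_i:
  15, -70, -12, 117  ⇒  2A = 50, A = 25.
Then Σ (y_i + y_{i+1})·c_i = 735, so ȳ = 735 / (6·25) = 4.9.

4.9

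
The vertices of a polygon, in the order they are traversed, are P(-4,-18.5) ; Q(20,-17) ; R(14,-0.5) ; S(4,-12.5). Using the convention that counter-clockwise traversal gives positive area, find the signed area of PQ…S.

184.5

P→Q: (-4)(-17) − (20)(-18.5) = 438
Q→R: (20)(-0.5) − (14)(-17) = 228
R→S: (14)(-12.5) − (4)(-0.5) = -173
S→P: (4)(-18.5) − (-4)(-12.5) = -124
Σ = 369
Signed area = Σ/2 = 184.5 (positive ⇒ counter-clockwise traversal).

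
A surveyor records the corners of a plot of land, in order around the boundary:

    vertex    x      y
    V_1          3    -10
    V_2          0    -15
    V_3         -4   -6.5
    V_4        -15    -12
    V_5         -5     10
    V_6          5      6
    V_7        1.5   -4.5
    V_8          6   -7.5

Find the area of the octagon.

Apply the shoelace (surveyor's) formula: 2A = Σ (x_i·y_{i+1} − x_{i+1}·y_i), indices taken mod 8.
V_1→V_2: (3)(-15) − (0)(-10) = -45
V_2→V_3: (0)(-6.5) − (-4)(-15) = -60
V_3→V_4: (-4)(-12) − (-15)(-6.5) = -49.5
V_4→V_5: (-15)(10) − (-5)(-12) = -210
V_5→V_6: (-5)(6) − (5)(10) = -80
V_6→V_7: (5)(-4.5) − (1.5)(6) = -31.5
V_7→V_8: (1.5)(-7.5) − (6)(-4.5) = 15.75
V_8→V_1: (6)(-10) − (3)(-7.5) = -37.5
Σ = -497.75
Area = |Σ|/2 = 248.875.

248.875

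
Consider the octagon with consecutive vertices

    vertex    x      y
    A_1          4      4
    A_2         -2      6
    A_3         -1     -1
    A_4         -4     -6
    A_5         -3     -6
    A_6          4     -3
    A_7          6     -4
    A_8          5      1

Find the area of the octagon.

62.5

Apply the shoelace formula: 2A = Σ (x_i·y_{i+1} − x_{i+1}·y_i), indices taken mod 8.
Σ = (32) + (8) + (2) + (6) + (33) + (2) + (26) + (16) = 125
Area = |Σ|/2 = 62.5.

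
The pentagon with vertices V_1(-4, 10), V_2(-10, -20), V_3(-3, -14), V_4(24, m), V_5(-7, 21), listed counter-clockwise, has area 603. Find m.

The doubled signed area Σ (x_i y_{i+1} − x_{i+1} y_i) is linear in m.
With m=0 it equals 1114; the coefficient of m is 4 (from the two edges through V_4).
So 4·m + 1114 = 2·603 = 1206 ⇒ m = 23.

23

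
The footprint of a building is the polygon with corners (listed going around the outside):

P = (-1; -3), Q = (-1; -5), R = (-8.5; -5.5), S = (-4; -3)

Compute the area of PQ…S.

Σ = (2) + (-37) + (3.5) + (9) = -22.5
Area = |Σ|/2 = 11.25.

11.25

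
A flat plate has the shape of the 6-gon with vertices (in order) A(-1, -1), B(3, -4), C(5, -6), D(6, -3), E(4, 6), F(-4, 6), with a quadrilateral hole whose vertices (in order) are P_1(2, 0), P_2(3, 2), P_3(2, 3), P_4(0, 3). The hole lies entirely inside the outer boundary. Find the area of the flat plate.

63.5

Outer boundary:
Apply Gauss's area formula: 2A = Σ (x_i·y_{i+1} − x_{i+1}·y_i), indices taken mod 6.
Σ = (7) + (2) + (21) + (48) + (48) + (10) = 136
Area = |Σ|/2 = 68.
Hole:
Apply the shoelace formula: 2A = Σ (x_i·y_{i+1} − x_{i+1}·y_i), indices taken mod 4.
Σ = (4) + (5) + (6) + (-6) = 9
Area = |Σ|/2 = 4.5.
Net area = 68 − 4.5 = 63.5.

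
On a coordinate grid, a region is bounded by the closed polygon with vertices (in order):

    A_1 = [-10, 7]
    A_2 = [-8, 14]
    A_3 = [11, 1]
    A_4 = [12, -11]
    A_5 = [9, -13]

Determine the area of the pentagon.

Σ = (-84) + (-162) + (-133) + (-57) + (-67) = -503
Area = |Σ|/2 = 251.5.

251.5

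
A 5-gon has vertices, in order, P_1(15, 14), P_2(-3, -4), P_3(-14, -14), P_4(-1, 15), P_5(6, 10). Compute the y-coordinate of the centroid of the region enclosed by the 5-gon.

706/211

Apply the surveyor's formula. First the cross-terms c_i = x_i·y_{i+1} − x_{i+1}·y_i:
  -18, -14, -224, -100, -66  ⇒  2A = -422, A = -211.
Then Σ (y_i + y_{i+1})·c_i = -4236, so ȳ = -4236 / (6·(-211)) = 706/211.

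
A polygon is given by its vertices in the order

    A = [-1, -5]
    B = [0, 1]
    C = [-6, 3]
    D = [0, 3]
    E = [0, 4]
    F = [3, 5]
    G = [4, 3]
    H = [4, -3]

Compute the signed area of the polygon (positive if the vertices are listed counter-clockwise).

Apply the shoelace formula: 2A = Σ (x_i·y_{i+1} − x_{i+1}·y_i), indices taken mod 8.
Σ = (-1) + (6) + (-18) + (0) + (-12) + (-11) + (-24) + (-23) = -83
Signed area = Σ/2 = -41.5 (negative ⇒ clockwise traversal).

-41.5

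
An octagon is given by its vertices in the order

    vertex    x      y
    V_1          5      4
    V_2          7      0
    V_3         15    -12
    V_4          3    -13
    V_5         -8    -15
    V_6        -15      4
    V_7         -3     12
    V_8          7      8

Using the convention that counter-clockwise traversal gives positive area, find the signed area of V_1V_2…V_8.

Apply Gauss's area formula: 2A = Σ (x_i·y_{i+1} − x_{i+1}·y_i), indices taken mod 8.
Cross-terms: -28, -84, -159, -149, -257, -168, -108, -12  ⇒  Σ = -965
Signed area = Σ/2 = -482.5 (negative ⇒ clockwise traversal).

-482.5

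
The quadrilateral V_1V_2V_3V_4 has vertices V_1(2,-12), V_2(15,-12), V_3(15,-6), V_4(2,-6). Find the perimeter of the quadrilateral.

38

|V_1V_2| = √((13)² + (0)²) = √169 = 13
|V_2V_3| = √((0)² + (6)²) = √36 = 6
|V_3V_4| = √((-13)² + (0)²) = √169 = 13
|V_4V_1| = √((0)² + (-6)²) = √36 = 6
Perimeter = 13 + 6 + 13 + 6 = 38.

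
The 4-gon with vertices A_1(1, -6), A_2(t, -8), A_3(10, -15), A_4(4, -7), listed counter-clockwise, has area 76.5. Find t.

-12

Write out the shoelace sum; only the two edges meeting at A_2 involve t:
2·Area = [(1·(-8) − t·(-6)) + (t·(-15) − 10·(-8))] + -27
       = -9·t + 45 = 153
⇒ t = -12.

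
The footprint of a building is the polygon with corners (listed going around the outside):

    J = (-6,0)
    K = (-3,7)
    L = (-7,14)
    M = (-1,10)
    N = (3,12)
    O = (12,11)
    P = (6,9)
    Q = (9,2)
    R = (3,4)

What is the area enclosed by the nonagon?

108.5

Apply the surveyor's formula: 2A = Σ (x_i·y_{i+1} − x_{i+1}·y_i), indices taken mod 9.
Cross-terms: -42, 7, -56, -42, -111, 42, -69, 30, 24  ⇒  Σ = -217
Area = |Σ|/2 = 108.5.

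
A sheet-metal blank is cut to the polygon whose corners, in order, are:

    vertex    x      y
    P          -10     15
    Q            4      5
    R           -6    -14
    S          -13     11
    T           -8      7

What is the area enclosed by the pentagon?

Apply the surveyor's formula: 2A = Σ (x_i·y_{i+1} − x_{i+1}·y_i), indices taken mod 5.
Σ = (-110) + (-26) + (-248) + (-3) + (-50) = -437
Area = |Σ|/2 = 218.5.

218.5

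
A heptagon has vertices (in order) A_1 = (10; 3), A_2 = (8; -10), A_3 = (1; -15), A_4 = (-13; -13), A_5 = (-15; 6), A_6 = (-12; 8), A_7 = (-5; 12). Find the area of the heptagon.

Apply the shoelace formula: 2A = Σ (x_i·y_{i+1} − x_{i+1}·y_i), indices taken mod 7.
Σ = (-124) + (-110) + (-208) + (-273) + (-48) + (-104) + (-135) = -1002
Area = |Σ|/2 = 501.

501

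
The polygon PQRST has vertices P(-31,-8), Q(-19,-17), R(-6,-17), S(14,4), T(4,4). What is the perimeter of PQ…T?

|PQ| = √((12)² + (-9)²) = √225 = 15
|QR| = √((13)² + (0)²) = √169 = 13
|RS| = √((20)² + (21)²) = √841 = 29
|ST| = √((-10)² + (0)²) = √100 = 10
|TP| = √((-35)² + (-12)²) = √1369 = 37
Perimeter = 15 + 13 + 29 + 10 + 37 = 104.

104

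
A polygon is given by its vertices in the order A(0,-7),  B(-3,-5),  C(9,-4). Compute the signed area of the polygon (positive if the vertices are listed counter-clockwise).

-13.5

Apply the surveyor's formula: 2A = Σ (x_i·y_{i+1} − x_{i+1}·y_i), indices taken mod 3.
Σ = (-21) + (57) + (-63) = -27
Signed area = Σ/2 = -13.5 (negative ⇒ clockwise traversal).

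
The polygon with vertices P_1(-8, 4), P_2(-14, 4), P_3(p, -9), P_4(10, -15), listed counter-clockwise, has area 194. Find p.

Write out the shoelace sum; only the two edges meeting at P_3 involve p:
2·Area = [((-14)·(-9) − p·4) + (p·(-15) − 10·(-9))] + -56
       = -19·p + 160 = 388
⇒ p = -12.

-12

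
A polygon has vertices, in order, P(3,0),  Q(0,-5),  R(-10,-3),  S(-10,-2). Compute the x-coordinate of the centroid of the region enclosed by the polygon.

Apply the surveyor's formula. First the cross-terms c_i = x_i·y_{i+1} − x_{i+1}·y_i:
  -15, -50, -10, 6  ⇒  2A = -69, A = -34.5.
Then Σ (x_i + x_{i+1})·c_i = 613, so x̄ = 613 / (6·(-34.5)) = -613/207.

-613/207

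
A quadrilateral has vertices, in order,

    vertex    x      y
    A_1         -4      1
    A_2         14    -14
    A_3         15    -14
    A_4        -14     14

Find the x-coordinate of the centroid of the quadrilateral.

0.25

Apply the surveyor's formula. First the cross-terms c_i = x_i·y_{i+1} − x_{i+1}·y_i:
  42, 14, 14, 42  ⇒  2A = 112, A = 56.
Then Σ (x_i + x_{i+1})·c_i = 84, so x̄ = 84 / (6·56) = 0.25.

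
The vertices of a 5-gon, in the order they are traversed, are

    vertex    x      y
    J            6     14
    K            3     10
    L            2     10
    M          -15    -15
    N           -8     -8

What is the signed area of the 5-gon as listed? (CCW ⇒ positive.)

42

Apply the shoelace formula: 2A = Σ (x_i·y_{i+1} − x_{i+1}·y_i), indices taken mod 5.
J→K: (6)(10) − (3)(14) = 18
K→L: (3)(10) − (2)(10) = 10
L→M: (2)(-15) − (-15)(10) = 120
M→N: (-15)(-8) − (-8)(-15) = 0
N→J: (-8)(14) − (6)(-8) = -64
Σ = 84
Signed area = Σ/2 = 42 (positive ⇒ counter-clockwise traversal).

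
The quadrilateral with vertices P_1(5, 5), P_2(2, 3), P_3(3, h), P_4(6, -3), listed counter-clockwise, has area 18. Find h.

The doubled signed area Σ (x_i y_{i+1} − x_{i+1} y_i) is linear in h.
With h=0 it equals 32; the coefficient of h is -4 (from the two edges through P_3).
So -4·h + 32 = 2·18 = 36 ⇒ h = -1.

-1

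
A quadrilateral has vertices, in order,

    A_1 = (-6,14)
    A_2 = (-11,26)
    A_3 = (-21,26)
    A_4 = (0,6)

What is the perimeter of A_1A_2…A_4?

62

|A_1A_2| = √((-5)² + (12)²) = √169 = 13
|A_2A_3| = √((-10)² + (0)²) = √100 = 10
|A_3A_4| = √((21)² + (-20)²) = √841 = 29
|A_4A_1| = √((-6)² + (8)²) = √100 = 10
Perimeter = 13 + 10 + 29 + 10 = 62.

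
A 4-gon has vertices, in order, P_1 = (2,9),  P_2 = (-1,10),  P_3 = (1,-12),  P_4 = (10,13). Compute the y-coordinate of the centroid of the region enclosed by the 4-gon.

Apply Gauss's area formula. First the cross-terms c_i = x_i·y_{i+1} − x_{i+1}·y_i:
  29, 2, 133, 64  ⇒  2A = 228, A = 114.
Then Σ (y_i + y_{i+1})·c_i = 2088, so ȳ = 2088 / (6·114) = 58/19.

58/19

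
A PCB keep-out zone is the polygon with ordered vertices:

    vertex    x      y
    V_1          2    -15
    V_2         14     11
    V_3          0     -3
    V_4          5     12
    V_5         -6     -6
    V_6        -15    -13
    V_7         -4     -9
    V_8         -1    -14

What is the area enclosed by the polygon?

204

V_1→V_2: (2)(11) − (14)(-15) = 232
V_2→V_3: (14)(-3) − (0)(11) = -42
V_3→V_4: (0)(12) − (5)(-3) = 15
V_4→V_5: (5)(-6) − (-6)(12) = 42
V_5→V_6: (-6)(-13) − (-15)(-6) = -12
V_6→V_7: (-15)(-9) − (-4)(-13) = 83
V_7→V_8: (-4)(-14) − (-1)(-9) = 47
V_8→V_1: (-1)(-15) − (2)(-14) = 43
Σ = 408
Area = |Σ|/2 = 204.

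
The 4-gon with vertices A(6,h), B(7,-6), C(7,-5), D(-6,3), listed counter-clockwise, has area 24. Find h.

The doubled signed area Σ (x_i y_{i+1} − x_{i+1} y_i) is linear in h.
With h=0 it equals -56; the coefficient of h is -13 (from the two edges through A).
So -13·h + -56 = 2·24 = 48 ⇒ h = -8.

-8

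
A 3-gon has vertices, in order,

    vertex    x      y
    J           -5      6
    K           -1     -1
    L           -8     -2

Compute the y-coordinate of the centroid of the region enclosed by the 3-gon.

1

Apply the surveyor's formula. First the cross-terms c_i = x_i·y_{i+1} − x_{i+1}·y_i:
  11, -6, -58  ⇒  2A = -53, A = -26.5.
Then Σ (y_i + y_{i+1})·c_i = -159, so ȳ = -159 / (6·(-26.5)) = 1.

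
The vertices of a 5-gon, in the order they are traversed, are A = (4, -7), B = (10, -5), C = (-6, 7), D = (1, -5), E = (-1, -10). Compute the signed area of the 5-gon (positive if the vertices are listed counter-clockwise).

Apply the shoelace formula: 2A = Σ (x_i·y_{i+1} − x_{i+1}·y_i), indices taken mod 5.
Σ = (50) + (40) + (23) + (-15) + (47) = 145
Signed area = Σ/2 = 72.5 (positive ⇒ counter-clockwise traversal).

72.5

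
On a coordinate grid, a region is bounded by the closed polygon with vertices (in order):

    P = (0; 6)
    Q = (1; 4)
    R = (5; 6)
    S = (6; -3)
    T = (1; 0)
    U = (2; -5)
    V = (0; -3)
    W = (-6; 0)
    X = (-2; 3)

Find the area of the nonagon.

Σ = (-6) + (-14) + (-51) + (3) + (-5) + (-6) + (-18) + (-18) + (-12) = -127
Area = |Σ|/2 = 63.5.

63.5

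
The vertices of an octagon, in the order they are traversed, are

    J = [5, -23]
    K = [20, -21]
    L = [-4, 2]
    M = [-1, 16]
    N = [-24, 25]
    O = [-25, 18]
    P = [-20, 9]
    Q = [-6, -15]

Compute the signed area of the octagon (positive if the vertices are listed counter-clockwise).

751.5

Apply the shoelace (surveyor's) formula: 2A = Σ (x_i·y_{i+1} − x_{i+1}·y_i), indices taken mod 8.
Σ = (355) + (-44) + (-62) + (359) + (193) + (135) + (354) + (213) = 1503
Signed area = Σ/2 = 751.5 (positive ⇒ counter-clockwise traversal).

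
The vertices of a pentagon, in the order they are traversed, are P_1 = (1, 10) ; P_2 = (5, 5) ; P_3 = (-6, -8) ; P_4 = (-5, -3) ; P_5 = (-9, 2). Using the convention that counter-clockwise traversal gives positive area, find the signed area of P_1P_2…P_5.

-103

Σ = (-45) + (-10) + (-22) + (-37) + (-92) = -206
Signed area = Σ/2 = -103 (negative ⇒ clockwise traversal).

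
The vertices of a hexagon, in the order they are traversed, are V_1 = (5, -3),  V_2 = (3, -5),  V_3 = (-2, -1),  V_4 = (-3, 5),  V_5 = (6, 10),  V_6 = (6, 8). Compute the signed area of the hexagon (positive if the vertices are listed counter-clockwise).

Σ = (-16) + (-13) + (-13) + (-60) + (-12) + (-58) = -172
Signed area = Σ/2 = -86 (negative ⇒ clockwise traversal).

-86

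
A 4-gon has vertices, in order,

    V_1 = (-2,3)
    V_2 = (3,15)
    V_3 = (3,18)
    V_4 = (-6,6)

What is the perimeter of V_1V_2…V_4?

36

|V_1V_2| = √((5)² + (12)²) = √169 = 13
|V_2V_3| = √((0)² + (3)²) = √9 = 3
|V_3V_4| = √((-9)² + (-12)²) = √225 = 15
|V_4V_1| = √((4)² + (-3)²) = √25 = 5
Perimeter = 13 + 3 + 15 + 5 = 36.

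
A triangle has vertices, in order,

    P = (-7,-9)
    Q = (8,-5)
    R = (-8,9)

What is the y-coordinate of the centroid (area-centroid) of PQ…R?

Apply the surveyor's formula. First the cross-terms c_i = x_i·y_{i+1} − x_{i+1}·y_i:
  107, 32, 135  ⇒  2A = 274, A = 137.
Then Σ (y_i + y_{i+1})·c_i = -1370, so ȳ = -1370 / (6·137) = -5/3.

-5/3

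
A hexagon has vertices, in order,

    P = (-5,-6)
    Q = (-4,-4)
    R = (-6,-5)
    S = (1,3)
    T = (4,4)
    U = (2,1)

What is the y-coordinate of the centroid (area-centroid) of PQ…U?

Apply the shoelace formula. First the cross-terms c_i = x_i·y_{i+1} − x_{i+1}·y_i:
  -4, -4, -13, -8, -4, -7  ⇒  2A = -40, A = -20.
Then Σ (y_i + y_{i+1})·c_i = 61, so ȳ = 61 / (6·(-20)) = -61/120.

-61/120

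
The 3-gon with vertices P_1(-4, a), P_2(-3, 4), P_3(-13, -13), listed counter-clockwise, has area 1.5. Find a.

The doubled signed area Σ (x_i y_{i+1} − x_{i+1} y_i) is linear in a.
With a=0 it equals 23; the coefficient of a is -10 (from the two edges through P_1).
So -10·a + 23 = 2·1.5 = 3 ⇒ a = 2.

2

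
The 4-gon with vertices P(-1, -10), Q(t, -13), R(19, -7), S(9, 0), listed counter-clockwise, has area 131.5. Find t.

The doubled signed area Σ (x_i y_{i+1} − x_{i+1} y_i) is linear in t.
With t=0 it equals 233; the coefficient of t is 3 (from the two edges through Q).
So 3·t + 233 = 2·131.5 = 263 ⇒ t = 10.

10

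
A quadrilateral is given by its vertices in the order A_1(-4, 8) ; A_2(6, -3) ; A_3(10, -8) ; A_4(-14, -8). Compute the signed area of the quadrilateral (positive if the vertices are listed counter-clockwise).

Apply Gauss's area formula: 2A = Σ (x_i·y_{i+1} − x_{i+1}·y_i), indices taken mod 4.
A_1→A_2: (-4)(-3) − (6)(8) = -36
A_2→A_3: (6)(-8) − (10)(-3) = -18
A_3→A_4: (10)(-8) − (-14)(-8) = -192
A_4→A_1: (-14)(8) − (-4)(-8) = -144
Σ = -390
Signed area = Σ/2 = -195 (negative ⇒ clockwise traversal).

-195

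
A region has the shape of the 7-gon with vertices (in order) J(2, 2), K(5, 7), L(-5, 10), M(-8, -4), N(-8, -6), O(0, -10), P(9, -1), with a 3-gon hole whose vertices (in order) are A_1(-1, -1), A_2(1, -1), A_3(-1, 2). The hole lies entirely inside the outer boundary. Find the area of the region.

194.5

Outer boundary:
Cross-terms: 4, 85, 100, 16, 80, 90, 20  ⇒  Σ = 395
Area = |Σ|/2 = 197.5.
Hole:
Apply Gauss's area formula: 2A = Σ (x_i·y_{i+1} − x_{i+1}·y_i), indices taken mod 3.
Σ = (2) + (1) + (3) = 6
Area = |Σ|/2 = 3.
Net area = 197.5 − 3 = 194.5.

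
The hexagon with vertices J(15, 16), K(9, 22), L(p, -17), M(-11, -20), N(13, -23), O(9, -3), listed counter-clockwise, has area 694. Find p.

Write out the shoelace sum; only the two edges meeting at L involve p:
2·Area = [(9·(-17) − p·22) + (p·(-20) − (-11)·(-17))] + 1056
       = -42·p + 716 = 1388
⇒ p = -16.

-16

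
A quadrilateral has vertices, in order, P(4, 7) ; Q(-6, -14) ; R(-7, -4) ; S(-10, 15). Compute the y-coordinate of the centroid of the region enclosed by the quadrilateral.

25/9

Apply the shoelace formula. First the cross-terms c_i = x_i·y_{i+1} − x_{i+1}·y_i:
  -14, -74, -145, -130  ⇒  2A = -363, A = -181.5.
Then Σ (y_i + y_{i+1})·c_i = -3025, so ȳ = -3025 / (6·(-181.5)) = 25/9.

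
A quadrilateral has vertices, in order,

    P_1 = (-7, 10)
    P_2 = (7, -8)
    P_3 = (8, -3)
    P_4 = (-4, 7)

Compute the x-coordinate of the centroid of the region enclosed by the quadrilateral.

361/123

Apply the surveyor's formula. First the cross-terms c_i = x_i·y_{i+1} − x_{i+1}·y_i:
  -14, 43, 44, 9  ⇒  2A = 82, A = 41.
Then Σ (x_i + x_{i+1})·c_i = 722, so x̄ = 722 / (6·41) = 361/123.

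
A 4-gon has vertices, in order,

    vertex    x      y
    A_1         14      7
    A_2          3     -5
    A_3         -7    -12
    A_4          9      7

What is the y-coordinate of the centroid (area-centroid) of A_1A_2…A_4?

Apply Gauss's area formula. First the cross-terms c_i = x_i·y_{i+1} − x_{i+1}·y_i:
  -91, -71, 59, -35  ⇒  2A = -138, A = -69.
Then Σ (y_i + y_{i+1})·c_i = 240, so ȳ = 240 / (6·(-69)) = -40/69.

-40/69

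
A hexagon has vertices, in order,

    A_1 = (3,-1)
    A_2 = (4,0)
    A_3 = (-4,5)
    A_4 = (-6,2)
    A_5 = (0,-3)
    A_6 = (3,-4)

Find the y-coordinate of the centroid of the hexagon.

Apply the shoelace formula. First the cross-terms c_i = x_i·y_{i+1} − x_{i+1}·y_i:
  4, 20, 22, 18, 9, 9  ⇒  2A = 82, A = 41.
Then Σ (y_i + y_{i+1})·c_i = 124, so ȳ = 124 / (6·41) = 62/123.

62/123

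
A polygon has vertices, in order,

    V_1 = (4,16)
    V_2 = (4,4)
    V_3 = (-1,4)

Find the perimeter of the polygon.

30

|V_1V_2| = √((0)² + (-12)²) = √144 = 12
|V_2V_3| = √((-5)² + (0)²) = √25 = 5
|V_3V_1| = √((5)² + (12)²) = √169 = 13
Perimeter = 12 + 5 + 13 = 30.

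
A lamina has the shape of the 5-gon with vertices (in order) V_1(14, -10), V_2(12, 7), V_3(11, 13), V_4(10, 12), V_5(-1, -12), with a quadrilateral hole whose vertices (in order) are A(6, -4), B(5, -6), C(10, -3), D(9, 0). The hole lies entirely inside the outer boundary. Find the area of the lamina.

174.5

Outer boundary:
Apply the surveyor's formula: 2A = Σ (x_i·y_{i+1} − x_{i+1}·y_i), indices taken mod 5.
Cross-terms: 218, 79, 2, -108, 178  ⇒  Σ = 369
Area = |Σ|/2 = 184.5.
Hole:
Cross-terms: -16, 45, 27, -36  ⇒  Σ = 20
Area = |Σ|/2 = 10.
Net area = 184.5 − 10 = 174.5.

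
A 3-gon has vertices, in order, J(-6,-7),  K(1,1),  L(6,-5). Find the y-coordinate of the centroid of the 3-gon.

-11/3

Apply the surveyor's formula. First the cross-terms c_i = x_i·y_{i+1} − x_{i+1}·y_i:
  1, -11, -72  ⇒  2A = -82, A = -41.
Then Σ (y_i + y_{i+1})·c_i = 902, so ȳ = 902 / (6·(-41)) = -11/3.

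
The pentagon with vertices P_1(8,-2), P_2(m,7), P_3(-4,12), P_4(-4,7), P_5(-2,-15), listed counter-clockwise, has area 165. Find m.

2

The doubled signed area Σ (x_i y_{i+1} − x_{i+1} y_i) is linear in m.
With m=0 it equals 302; the coefficient of m is 14 (from the two edges through P_2).
So 14·m + 302 = 2·165 = 330 ⇒ m = 2.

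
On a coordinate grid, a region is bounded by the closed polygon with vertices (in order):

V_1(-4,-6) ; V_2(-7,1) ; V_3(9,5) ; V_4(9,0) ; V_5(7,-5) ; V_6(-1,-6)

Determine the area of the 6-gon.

Σ = (-46) + (-44) + (-45) + (-45) + (-47) + (-18) = -245
Area = |Σ|/2 = 122.5.

122.5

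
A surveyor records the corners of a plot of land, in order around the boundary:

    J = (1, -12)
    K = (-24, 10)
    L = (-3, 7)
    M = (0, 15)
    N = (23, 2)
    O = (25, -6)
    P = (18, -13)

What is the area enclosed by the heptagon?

707

Apply the shoelace (surveyor's) formula: 2A = Σ (x_i·y_{i+1} − x_{i+1}·y_i), indices taken mod 7.
Cross-terms: -278, -138, -45, -345, -188, -217, -203  ⇒  Σ = -1414
Area = |Σ|/2 = 707.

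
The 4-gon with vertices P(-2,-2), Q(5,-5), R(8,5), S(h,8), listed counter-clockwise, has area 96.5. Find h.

-4

The doubled signed area Σ (x_i y_{i+1} − x_{i+1} y_i) is linear in h.
With h=0 it equals 165; the coefficient of h is -7 (from the two edges through S).
So -7·h + 165 = 2·96.5 = 193 ⇒ h = -4.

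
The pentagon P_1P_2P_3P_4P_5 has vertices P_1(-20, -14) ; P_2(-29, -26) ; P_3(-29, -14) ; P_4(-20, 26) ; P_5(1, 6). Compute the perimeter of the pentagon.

126

|P_1P_2| = √((-9)² + (-12)²) = √225 = 15
|P_2P_3| = √((0)² + (12)²) = √144 = 12
|P_3P_4| = √((9)² + (40)²) = √1681 = 41
|P_4P_5| = √((21)² + (-20)²) = √841 = 29
|P_5P_1| = √((-21)² + (-20)²) = √841 = 29
Perimeter = 15 + 12 + 41 + 29 + 29 = 126.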